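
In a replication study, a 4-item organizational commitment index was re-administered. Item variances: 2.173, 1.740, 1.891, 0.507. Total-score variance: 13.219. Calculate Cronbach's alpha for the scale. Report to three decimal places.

Σσ²ᵢ = 2.173 + 1.740 + 1.891 + 0.507 = 6.311
α = (k/(k−1))·(1 − Σσ²ᵢ/Var(T)) = (4/3)·(1 − 6.311/13.219) = 0.697

Cronbach's alpha = 0.697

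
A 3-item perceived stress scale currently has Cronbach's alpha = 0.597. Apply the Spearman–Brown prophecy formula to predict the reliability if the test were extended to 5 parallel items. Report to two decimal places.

predicted reliability = 0.71

Length factor m = 5/3 = 1.6667
α' = m·α / (1 + (m−1)·α)
   = 5/3 × 0.597 / (1 + (5/3 − 1) × 0.597)
   = 0.9950 / 1.3980 = 0.71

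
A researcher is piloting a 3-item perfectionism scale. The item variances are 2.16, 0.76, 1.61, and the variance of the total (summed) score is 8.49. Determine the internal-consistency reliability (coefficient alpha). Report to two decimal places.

Σσᵢ² = 2.16 + 0.76 + 1.61 = 4.53
α = (k/(k−1))·(1 − Σσᵢ²/σ²_total) = (3/2)·(1 − 4.53/8.49) = 0.70

coefficient alpha = 0.70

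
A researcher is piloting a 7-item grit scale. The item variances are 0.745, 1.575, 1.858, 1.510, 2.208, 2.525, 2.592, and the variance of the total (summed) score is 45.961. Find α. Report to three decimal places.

ΣVar(i) = 0.745 + 1.575 + 1.858 + 1.510 + 2.208 + 2.525 + 2.592 = 13.013
α = (k/(k−1))·(1 − ΣVar(i)/σ²_T) = (7/6)·(1 − 13.013/45.961) = 0.836

α = 0.836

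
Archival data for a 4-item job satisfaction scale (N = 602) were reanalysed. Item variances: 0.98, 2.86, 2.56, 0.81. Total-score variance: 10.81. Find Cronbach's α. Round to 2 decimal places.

α = 0.44

sum of item variances = 0.98 + 2.86 + 2.56 + 0.81 = 7.21
α = (k/(k−1))·(1 − sum of item variances/Var(T)) = (4/3)·(1 − 7.21/10.81) = 0.44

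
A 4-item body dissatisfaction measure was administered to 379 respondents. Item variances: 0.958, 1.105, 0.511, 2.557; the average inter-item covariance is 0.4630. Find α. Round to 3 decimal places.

sum of item variances = 0.958 + 1.105 + 0.511 + 2.557 = 5.131
Sum of the 6 distinct covariances = 6 × 0.4630 = 2.7780
σ²_T = sum of item variances + 2·Σcov = 5.131 + 2 × 2.7780 = 10.6870
α = (4/3)·(1 − 5.131/10.6870) = 0.693

α = 0.693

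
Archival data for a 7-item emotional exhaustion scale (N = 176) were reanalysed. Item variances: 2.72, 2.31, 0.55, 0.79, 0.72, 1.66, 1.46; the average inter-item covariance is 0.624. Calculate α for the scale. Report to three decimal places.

sum of item variances = 2.72 + 2.31 + 0.55 + 0.79 + 0.72 + 1.66 + 1.46 = 10.21
Sum of the 21 distinct covariances = 21 × 0.624 = 13.104
σ²_total = sum of item variances + 2·Σcov = 10.21 + 2 × 13.104 = 36.418
α = (7/6)·(1 − 10.21/36.418) = 0.840

α = 0.840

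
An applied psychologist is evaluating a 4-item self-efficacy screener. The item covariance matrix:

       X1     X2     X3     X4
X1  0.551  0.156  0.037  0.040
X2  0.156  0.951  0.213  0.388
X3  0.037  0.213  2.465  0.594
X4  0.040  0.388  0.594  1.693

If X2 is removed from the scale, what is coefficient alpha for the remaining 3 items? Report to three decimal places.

α = 0.333

Remaining items: X1, X3, X4 (k = 3).
Σσ²ᵢ = 0.551 + 2.465 + 1.693 = 4.709
total variance = 4.709 + 2 × 0.671 = 6.051
α (item deleted) = (3/2)·(1 − 4.709/6.051) = 0.333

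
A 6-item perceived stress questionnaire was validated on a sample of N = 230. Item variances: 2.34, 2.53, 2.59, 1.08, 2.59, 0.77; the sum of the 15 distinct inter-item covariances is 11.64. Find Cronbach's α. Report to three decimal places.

α = 0.794

sum of item variances = 2.34 + 2.53 + 2.59 + 1.08 + 2.59 + 0.77 = 11.90
Sum of distinct covariances = 11.64
σ²_T = sum of item variances + 2·Σcov = 11.90 + 2 × 11.64 = 35.18
α = (6/5)·(1 − 11.90/35.18) = 0.794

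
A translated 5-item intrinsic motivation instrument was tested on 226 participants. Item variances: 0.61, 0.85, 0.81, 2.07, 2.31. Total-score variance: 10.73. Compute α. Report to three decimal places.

α = 0.475

Σσ²ᵢ = 0.61 + 0.85 + 0.81 + 2.07 + 2.31 = 6.65
α = (k/(k−1))·(1 − Σσ²ᵢ/σ²_T) = (5/4)·(1 − 6.65/10.73) = 0.475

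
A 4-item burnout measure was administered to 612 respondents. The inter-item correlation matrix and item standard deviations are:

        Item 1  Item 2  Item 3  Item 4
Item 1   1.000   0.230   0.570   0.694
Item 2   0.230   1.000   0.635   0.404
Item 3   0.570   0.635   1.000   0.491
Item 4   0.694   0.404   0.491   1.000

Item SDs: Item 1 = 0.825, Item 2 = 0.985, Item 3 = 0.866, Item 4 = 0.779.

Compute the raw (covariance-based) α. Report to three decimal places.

α = 0.795

Σσ²ᵢ = 0.825² + 0.985² + 0.866² + 0.779² = 3.0076
Covariances σ_ij = r_ij · s_i · s_j:
  σ(Item 1,Item 2) = 0.230 × 0.825 × 0.985 = 0.1869
  σ(Item 1,Item 3) = 0.570 × 0.825 × 0.866 = 0.4072
  σ(Item 1,Item 4) = 0.694 × 0.825 × 0.779 = 0.4460
  σ(Item 2,Item 3) = 0.635 × 0.985 × 0.866 = 0.5417
  σ(Item 2,Item 4) = 0.404 × 0.985 × 0.779 = 0.3100
  σ(Item 3,Item 4) = 0.491 × 0.866 × 0.779 = 0.3312
σ²_T = Σσ²ᵢ + 2·Σσ_ij = 3.0076 + 2 × 2.2230 = 7.4536
α = (4/3)·(1 − 3.0076/7.4536) = 0.795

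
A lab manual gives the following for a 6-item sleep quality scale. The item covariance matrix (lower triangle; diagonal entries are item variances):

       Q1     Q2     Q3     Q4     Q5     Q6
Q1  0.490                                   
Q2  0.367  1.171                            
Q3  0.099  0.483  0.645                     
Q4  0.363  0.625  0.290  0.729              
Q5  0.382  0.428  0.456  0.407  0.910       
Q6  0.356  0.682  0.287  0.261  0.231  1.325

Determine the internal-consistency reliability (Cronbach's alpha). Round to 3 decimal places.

sum of item variances = 0.490 + 1.171 + 0.645 + 0.729 + 0.910 + 1.325 = 5.270
Sum of off-diagonal covariances = 5.717
σ²_T = 5.270 + 2 × 5.717 = 16.704
α = (k/(k−1))·(1 − sum of item variances/σ²_T) = (6/5)·(1 − 5.270/16.704) = 0.821

Cronbach's alpha = 0.821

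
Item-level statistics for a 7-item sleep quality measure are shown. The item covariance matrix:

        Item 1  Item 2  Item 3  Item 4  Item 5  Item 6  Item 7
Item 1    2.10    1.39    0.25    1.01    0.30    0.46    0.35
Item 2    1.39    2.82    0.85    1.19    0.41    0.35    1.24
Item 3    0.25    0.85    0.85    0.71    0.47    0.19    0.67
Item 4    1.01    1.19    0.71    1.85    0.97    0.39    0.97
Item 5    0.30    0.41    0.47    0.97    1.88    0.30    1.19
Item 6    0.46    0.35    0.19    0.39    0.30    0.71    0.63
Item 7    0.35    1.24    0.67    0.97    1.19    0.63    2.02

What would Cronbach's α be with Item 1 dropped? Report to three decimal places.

Remaining items: Item 2, Item 3, Item 4, Item 5, Item 6, Item 7 (k = 6).
Σσ²ᵢ = 2.82 + 0.85 + 1.85 + 1.88 + 0.71 + 2.02 = 10.13
Var(T) = 10.13 + 2 × 10.53 = 31.19
α (item deleted) = (6/5)·(1 − 10.13/31.19) = 0.810

Cronbach's α = 0.810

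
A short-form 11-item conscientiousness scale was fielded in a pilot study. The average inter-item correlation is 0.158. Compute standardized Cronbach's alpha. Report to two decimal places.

α = 0.67

Standardized α = k·r̄ / (1 + (k−1)·r̄) = 11 × 0.158 / (1 + 10 × 0.158)
  = 1.7380 / 2.5800 = 0.67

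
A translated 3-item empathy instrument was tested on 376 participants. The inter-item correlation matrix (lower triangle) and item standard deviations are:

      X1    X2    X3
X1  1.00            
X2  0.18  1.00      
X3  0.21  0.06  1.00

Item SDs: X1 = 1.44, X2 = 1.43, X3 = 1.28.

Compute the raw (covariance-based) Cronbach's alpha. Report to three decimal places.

Cronbach's alpha = 0.347

Σσ²ᵢ = 1.44² + 1.43² + 1.28² = 5.7569
Covariances σ_ij = r_ij · s_i · s_j:
  σ(X1,X2) = 0.18 × 1.44 × 1.43 = 0.3707
  σ(X1,X3) = 0.21 × 1.44 × 1.28 = 0.3871
  σ(X2,X3) = 0.06 × 1.43 × 1.28 = 0.1098
σ²_T = Σσ²ᵢ + 2·Σσ_ij = 5.7569 + 2 × 0.8676 = 7.4921
α = (3/2)·(1 − 5.7569/7.4921) = 0.347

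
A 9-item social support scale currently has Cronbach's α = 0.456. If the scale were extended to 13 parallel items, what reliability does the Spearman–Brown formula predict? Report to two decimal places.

Length factor m = 13/9 = 1.4444
α' = m·α / (1 + (m−1)·α)
   = 13/9 × 0.456 / (1 + (13/9 − 1) × 0.456)
   = 0.6587 / 1.2027 = 0.55

predicted reliability = 0.55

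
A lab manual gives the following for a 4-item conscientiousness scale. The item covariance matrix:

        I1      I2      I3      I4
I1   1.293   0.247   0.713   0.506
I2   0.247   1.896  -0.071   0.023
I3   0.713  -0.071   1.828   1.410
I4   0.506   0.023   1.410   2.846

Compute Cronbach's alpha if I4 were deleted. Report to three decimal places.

Remaining items: I1, I2, I3 (k = 3).
ΣVar(i) = 1.293 + 1.896 + 1.828 = 5.017
σ²_total = 5.017 + 2 × 0.889 = 6.795
α (item deleted) = (3/2)·(1 − 5.017/6.795) = 0.392

Cronbach's alpha = 0.392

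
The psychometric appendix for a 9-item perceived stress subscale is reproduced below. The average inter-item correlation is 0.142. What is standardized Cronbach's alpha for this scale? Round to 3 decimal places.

Standardized α = k·r̄ / (1 + (k−1)·r̄) = 9 × 0.142 / (1 + 8 × 0.142)
  = 1.2780 / 2.1360 = 0.598

standardized Cronbach's alpha = 0.598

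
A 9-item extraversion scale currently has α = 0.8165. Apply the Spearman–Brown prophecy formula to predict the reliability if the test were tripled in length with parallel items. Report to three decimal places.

predicted reliability = 0.930

Length factor m = 3
α' = m·α / (1 + (m−1)·α)
   = 3 × 0.8165 / (1 + (3 − 1) × 0.8165)
   = 2.4495 / 2.6330 = 0.930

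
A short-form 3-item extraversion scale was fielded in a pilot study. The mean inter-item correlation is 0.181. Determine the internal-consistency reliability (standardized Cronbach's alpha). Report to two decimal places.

Standardized α = k·r̄ / (1 + (k−1)·r̄) = 3 × 0.181 / (1 + 2 × 0.181)
  = 0.5430 / 1.3620 = 0.40

α = 0.40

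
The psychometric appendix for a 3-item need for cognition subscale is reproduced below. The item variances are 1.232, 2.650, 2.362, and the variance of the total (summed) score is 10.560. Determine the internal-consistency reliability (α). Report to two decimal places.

Σσ²ᵢ = 1.232 + 2.650 + 2.362 = 6.244
α = (k/(k−1))·(1 − Σσ²ᵢ/σ²_T) = (3/2)·(1 − 6.244/10.560) = 0.61

α = 0.61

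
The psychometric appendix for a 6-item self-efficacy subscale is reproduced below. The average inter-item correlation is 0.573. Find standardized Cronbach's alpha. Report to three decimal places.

Standardized α = k·r̄ / (1 + (k−1)·r̄) = 6 × 0.573 / (1 + 5 × 0.573)
  = 3.4380 / 3.8650 = 0.890

α = 0.890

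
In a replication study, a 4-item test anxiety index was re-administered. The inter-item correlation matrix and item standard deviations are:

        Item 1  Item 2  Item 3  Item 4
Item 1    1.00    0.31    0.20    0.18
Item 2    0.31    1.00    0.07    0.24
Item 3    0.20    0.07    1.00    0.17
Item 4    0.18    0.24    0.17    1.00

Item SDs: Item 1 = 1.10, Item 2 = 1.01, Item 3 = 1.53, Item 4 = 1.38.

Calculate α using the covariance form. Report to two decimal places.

Σσ²ᵢ = 1.10² + 1.01² + 1.53² + 1.38² = 6.4754
Covariances σ_ij = r_ij · s_i · s_j:
  σ(Item 1,Item 2) = 0.31 × 1.10 × 1.01 = 0.3444
  σ(Item 1,Item 3) = 0.20 × 1.10 × 1.53 = 0.3366
  σ(Item 1,Item 4) = 0.18 × 1.10 × 1.38 = 0.2732
  σ(Item 2,Item 3) = 0.07 × 1.01 × 1.53 = 0.1082
  σ(Item 2,Item 4) = 0.24 × 1.01 × 1.38 = 0.3345
  σ(Item 3,Item 4) = 0.17 × 1.53 × 1.38 = 0.3589
σ²_T = Σσ²ᵢ + 2·Σσ_ij = 6.4754 + 2 × 1.7558 = 9.9870
α = (4/3)·(1 − 6.4754/9.9870) = 0.47

α = 0.47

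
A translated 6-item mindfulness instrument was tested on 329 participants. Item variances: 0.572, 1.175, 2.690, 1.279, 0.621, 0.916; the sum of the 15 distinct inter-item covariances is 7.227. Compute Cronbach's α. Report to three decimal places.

Σσᵢ² = 0.572 + 1.175 + 2.690 + 1.279 + 0.621 + 0.916 = 7.253
Sum of distinct covariances = 7.227
total variance = Σσᵢ² + 2·Σcov = 7.253 + 2 × 7.227 = 21.707
α = (6/5)·(1 − 7.253/21.707) = 0.799

Cronbach's α = 0.799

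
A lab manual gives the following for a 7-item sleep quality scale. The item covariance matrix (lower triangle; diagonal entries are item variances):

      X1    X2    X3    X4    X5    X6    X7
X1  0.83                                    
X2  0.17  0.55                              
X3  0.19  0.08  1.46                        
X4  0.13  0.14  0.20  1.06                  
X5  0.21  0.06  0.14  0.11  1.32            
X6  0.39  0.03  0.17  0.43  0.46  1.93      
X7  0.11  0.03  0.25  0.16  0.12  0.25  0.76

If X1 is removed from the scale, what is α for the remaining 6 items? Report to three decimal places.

α = 0.512

Remaining items: X2, X3, X4, X5, X6, X7 (k = 6).
ΣVar(i) = 0.55 + 1.46 + 1.06 + 1.32 + 1.93 + 0.76 = 7.08
total variance = 7.08 + 2 × 2.63 = 12.34
α (item deleted) = (6/5)·(1 − 7.08/12.34) = 0.512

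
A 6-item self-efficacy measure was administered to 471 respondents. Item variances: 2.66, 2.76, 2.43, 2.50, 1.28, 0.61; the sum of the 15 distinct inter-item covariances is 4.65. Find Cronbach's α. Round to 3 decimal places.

α = 0.518

Σσᵢ² = 2.66 + 2.76 + 2.43 + 2.50 + 1.28 + 0.61 = 12.24
Sum of distinct covariances = 4.65
Var(T) = Σσᵢ² + 2·Σcov = 12.24 + 2 × 4.65 = 21.54
α = (6/5)·(1 − 12.24/21.54) = 0.518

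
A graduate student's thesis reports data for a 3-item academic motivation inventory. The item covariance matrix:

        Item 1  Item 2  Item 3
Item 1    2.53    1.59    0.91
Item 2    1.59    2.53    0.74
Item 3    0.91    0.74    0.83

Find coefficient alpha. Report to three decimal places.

coefficient alpha = 0.786

ΣVar(i) = 2.53 + 2.53 + 0.83 = 5.89
Sum of off-diagonal covariances = 3.24
σ²_T = 5.89 + 2 × 3.24 = 12.37
α = (k/(k−1))·(1 − ΣVar(i)/σ²_T) = (3/2)·(1 − 5.89/12.37) = 0.786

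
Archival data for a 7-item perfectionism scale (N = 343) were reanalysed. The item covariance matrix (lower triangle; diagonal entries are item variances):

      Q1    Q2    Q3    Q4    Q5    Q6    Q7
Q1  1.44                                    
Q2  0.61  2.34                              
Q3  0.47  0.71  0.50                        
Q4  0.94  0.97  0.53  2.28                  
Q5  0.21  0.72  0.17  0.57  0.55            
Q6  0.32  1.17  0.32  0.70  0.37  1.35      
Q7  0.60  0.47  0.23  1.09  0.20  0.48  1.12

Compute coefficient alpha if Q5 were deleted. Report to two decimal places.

coefficient alpha = 0.82

Remaining items: Q1, Q2, Q3, Q4, Q6, Q7 (k = 6).
Σσ²ᵢ = 1.44 + 2.34 + 0.50 + 2.28 + 1.35 + 1.12 = 9.03
total variance = 9.03 + 2 × 9.61 = 28.25
α (item deleted) = (6/5)·(1 − 9.03/28.25) = 0.82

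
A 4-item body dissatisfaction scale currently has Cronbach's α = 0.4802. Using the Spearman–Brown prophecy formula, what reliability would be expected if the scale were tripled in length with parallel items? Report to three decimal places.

predicted reliability = 0.735

Length factor m = 3
α' = m·α / (1 + (m−1)·α)
   = 3 × 0.4802 / (1 + (3 − 1) × 0.4802)
   = 1.4406 / 1.9604 = 0.735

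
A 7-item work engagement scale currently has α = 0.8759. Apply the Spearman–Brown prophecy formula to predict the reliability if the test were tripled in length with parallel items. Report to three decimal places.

predicted reliability = 0.955

Length factor m = 3
α' = m·α / (1 + (m−1)·α)
   = 3 × 0.8759 / (1 + (3 − 1) × 0.8759)
   = 2.6277 / 2.7518 = 0.955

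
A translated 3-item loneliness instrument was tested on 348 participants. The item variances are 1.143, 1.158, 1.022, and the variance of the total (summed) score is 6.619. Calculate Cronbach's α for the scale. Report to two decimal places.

ΣVar(i) = 1.143 + 1.158 + 1.022 = 3.323
α = (k/(k−1))·(1 − ΣVar(i)/total variance) = (3/2)·(1 − 3.323/6.619) = 0.75

Cronbach's α = 0.75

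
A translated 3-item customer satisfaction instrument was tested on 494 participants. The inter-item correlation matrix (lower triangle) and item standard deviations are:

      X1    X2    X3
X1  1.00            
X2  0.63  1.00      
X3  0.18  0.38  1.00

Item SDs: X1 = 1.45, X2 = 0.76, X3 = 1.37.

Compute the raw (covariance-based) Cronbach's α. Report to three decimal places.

Σσ²ᵢ = 1.45² + 0.76² + 1.37² = 4.5570
Covariances σ_ij = r_ij · s_i · s_j:
  σ(X1,X2) = 0.63 × 1.45 × 0.76 = 0.6943
  σ(X1,X3) = 0.18 × 1.45 × 1.37 = 0.3576
  σ(X2,X3) = 0.38 × 0.76 × 1.37 = 0.3957
σ²_T = Σσ²ᵢ + 2·Σσ_ij = 4.5570 + 2 × 1.4476 = 7.4522
α = (3/2)·(1 − 4.5570/7.4522) = 0.583

α = 0.583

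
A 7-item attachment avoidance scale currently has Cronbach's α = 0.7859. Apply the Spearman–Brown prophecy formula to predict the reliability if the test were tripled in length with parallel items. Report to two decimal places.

predicted reliability = 0.92

Length factor m = 3
α' = m·α / (1 + (m−1)·α)
   = 3 × 0.7859 / (1 + (3 − 1) × 0.7859)
   = 2.3577 / 2.5718 = 0.92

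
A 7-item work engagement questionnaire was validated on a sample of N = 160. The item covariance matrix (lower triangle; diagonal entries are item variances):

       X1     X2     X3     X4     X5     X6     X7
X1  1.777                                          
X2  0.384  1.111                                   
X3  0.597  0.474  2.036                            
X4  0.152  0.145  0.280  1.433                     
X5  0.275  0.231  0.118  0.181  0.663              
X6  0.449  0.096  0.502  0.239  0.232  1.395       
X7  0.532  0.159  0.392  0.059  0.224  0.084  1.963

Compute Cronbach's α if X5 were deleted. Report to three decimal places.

Remaining items: X1, X2, X3, X4, X6, X7 (k = 6).
sum of item variances = 1.777 + 1.111 + 2.036 + 1.433 + 1.395 + 1.963 = 9.715
Var(T) = 9.715 + 2 × 4.544 = 18.803
α (item deleted) = (6/5)·(1 − 9.715/18.803) = 0.580

α = 0.580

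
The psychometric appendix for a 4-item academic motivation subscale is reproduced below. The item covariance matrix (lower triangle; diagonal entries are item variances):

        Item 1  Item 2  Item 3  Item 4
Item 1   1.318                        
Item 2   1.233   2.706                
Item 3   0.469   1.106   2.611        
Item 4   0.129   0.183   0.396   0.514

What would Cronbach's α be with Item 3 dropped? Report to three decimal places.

α = 0.608

Remaining items: Item 1, Item 2, Item 4 (k = 3).
sum of item variances = 1.318 + 2.706 + 0.514 = 4.538
Var(T) = 4.538 + 2 × 1.545 = 7.628
α (item deleted) = (3/2)·(1 − 4.538/7.628) = 0.608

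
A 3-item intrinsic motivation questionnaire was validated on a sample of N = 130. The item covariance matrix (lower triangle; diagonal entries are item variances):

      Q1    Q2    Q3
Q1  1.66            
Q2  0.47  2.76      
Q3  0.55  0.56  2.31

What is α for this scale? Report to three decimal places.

α = 0.479

Σσᵢ² = 1.66 + 2.76 + 2.31 = 6.73
Sum of off-diagonal covariances = 1.58
σ²_T = 6.73 + 2 × 1.58 = 9.89
α = (k/(k−1))·(1 − Σσᵢ²/σ²_T) = (3/2)·(1 − 6.73/9.89) = 0.479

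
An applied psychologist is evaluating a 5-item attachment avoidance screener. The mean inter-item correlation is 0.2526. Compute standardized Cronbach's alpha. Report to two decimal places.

standardized Cronbach's alpha = 0.63

Standardized α = k·r̄ / (1 + (k−1)·r̄) = 5 × 0.2526 / (1 + 4 × 0.2526)
  = 1.2630 / 2.0104 = 0.63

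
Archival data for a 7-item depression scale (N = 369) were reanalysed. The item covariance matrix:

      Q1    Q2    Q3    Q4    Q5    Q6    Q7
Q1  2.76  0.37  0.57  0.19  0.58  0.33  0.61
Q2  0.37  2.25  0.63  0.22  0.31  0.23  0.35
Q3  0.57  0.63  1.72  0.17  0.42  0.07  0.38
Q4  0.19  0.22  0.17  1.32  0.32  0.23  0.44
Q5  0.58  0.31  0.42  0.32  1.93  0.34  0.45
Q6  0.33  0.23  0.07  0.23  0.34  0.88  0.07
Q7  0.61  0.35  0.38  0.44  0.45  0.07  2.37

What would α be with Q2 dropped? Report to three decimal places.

Remaining items: Q1, Q3, Q4, Q5, Q6, Q7 (k = 6).
Σσᵢ² = 2.76 + 1.72 + 1.32 + 1.93 + 0.88 + 2.37 = 10.98
total variance = 10.98 + 2 × 5.17 = 21.32
α (item deleted) = (6/5)·(1 − 10.98/21.32) = 0.582

α = 0.582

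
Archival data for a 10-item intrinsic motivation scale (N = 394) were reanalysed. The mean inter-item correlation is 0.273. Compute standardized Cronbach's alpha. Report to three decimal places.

Standardized α = k·r̄ / (1 + (k−1)·r̄) = 10 × 0.273 / (1 + 9 × 0.273)
  = 2.7300 / 3.4570 = 0.790

α = 0.790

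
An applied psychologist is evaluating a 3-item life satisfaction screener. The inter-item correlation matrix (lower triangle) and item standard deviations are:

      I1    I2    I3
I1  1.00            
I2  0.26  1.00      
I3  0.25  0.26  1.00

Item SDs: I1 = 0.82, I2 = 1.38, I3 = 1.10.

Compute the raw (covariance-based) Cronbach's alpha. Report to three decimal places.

Cronbach's alpha = 0.488

Σσ²ᵢ = 0.82² + 1.38² + 1.10² = 3.7868
Covariances σ_ij = r_ij · s_i · s_j:
  σ(I1,I2) = 0.26 × 0.82 × 1.38 = 0.2942
  σ(I1,I3) = 0.25 × 0.82 × 1.10 = 0.2255
  σ(I2,I3) = 0.26 × 1.38 × 1.10 = 0.3947
σ²_T = Σσ²ᵢ + 2·Σσ_ij = 3.7868 + 2 × 0.9144 = 5.6156
α = (3/2)·(1 − 3.7868/5.6156) = 0.488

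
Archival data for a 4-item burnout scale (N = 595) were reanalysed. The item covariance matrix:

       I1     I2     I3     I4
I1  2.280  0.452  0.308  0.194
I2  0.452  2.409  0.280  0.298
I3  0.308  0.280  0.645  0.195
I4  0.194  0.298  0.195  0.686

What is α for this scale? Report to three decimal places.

α = 0.486

Σσᵢ² = 2.280 + 2.409 + 0.645 + 0.686 = 6.020
Sum of the distinct covariances = 1.727
σ²_total = 6.020 + 2 × 1.727 = 9.474
α = (k/(k−1))·(1 − Σσᵢ²/σ²_total) = (4/3)·(1 − 6.020/9.474) = 0.486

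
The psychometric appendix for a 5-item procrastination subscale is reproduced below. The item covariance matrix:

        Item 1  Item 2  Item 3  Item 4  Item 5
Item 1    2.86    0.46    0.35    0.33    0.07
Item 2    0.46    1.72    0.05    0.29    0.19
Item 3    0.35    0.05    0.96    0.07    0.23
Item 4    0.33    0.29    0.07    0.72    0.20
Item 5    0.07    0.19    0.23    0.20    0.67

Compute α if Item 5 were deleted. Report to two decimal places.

Remaining items: Item 1, Item 2, Item 3, Item 4 (k = 4).
ΣVar(i) = 2.86 + 1.72 + 0.96 + 0.72 = 6.26
Var(T) = 6.26 + 2 × 1.55 = 9.36
α (item deleted) = (4/3)·(1 − 6.26/9.36) = 0.44

α = 0.44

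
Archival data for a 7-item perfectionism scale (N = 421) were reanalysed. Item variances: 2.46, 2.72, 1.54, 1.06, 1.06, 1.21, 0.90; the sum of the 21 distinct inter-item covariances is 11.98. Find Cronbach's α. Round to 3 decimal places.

ΣVar(i) = 2.46 + 2.72 + 1.54 + 1.06 + 1.06 + 1.21 + 0.90 = 10.95
Sum of distinct covariances = 11.98
total variance = ΣVar(i) + 2·Σcov = 10.95 + 2 × 11.98 = 34.91
α = (7/6)·(1 − 10.95/34.91) = 0.801

Cronbach's α = 0.801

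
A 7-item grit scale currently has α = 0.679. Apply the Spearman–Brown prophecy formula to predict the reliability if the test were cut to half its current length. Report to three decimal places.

predicted reliability = 0.514

Length factor m = 1/2
α' = m·α / (1 − (1−m)·α)
   = 1/2 × 0.679 / (1 − (1 − 1/2) × 0.679)
   = 0.3395 / 0.6605 = 0.514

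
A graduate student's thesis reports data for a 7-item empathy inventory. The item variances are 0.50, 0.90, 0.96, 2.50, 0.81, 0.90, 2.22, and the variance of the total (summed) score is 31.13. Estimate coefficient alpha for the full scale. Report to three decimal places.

Σσᵢ² = 0.50 + 0.90 + 0.96 + 2.50 + 0.81 + 0.90 + 2.22 = 8.79
α = (k/(k−1))·(1 − Σσᵢ²/σ²_total) = (7/6)·(1 − 8.79/31.13) = 0.837

coefficient alpha = 0.837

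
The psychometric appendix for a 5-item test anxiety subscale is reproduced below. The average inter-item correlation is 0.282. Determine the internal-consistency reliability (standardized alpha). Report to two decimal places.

α = 0.66

Standardized α = k·r̄ / (1 + (k−1)·r̄) = 5 × 0.282 / (1 + 4 × 0.282)
  = 1.4100 / 2.1280 = 0.66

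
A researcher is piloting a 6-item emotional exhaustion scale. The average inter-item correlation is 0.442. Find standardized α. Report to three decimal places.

Standardized α = k·r̄ / (1 + (k−1)·r̄) = 6 × 0.442 / (1 + 5 × 0.442)
  = 2.6520 / 3.2100 = 0.826

α = 0.826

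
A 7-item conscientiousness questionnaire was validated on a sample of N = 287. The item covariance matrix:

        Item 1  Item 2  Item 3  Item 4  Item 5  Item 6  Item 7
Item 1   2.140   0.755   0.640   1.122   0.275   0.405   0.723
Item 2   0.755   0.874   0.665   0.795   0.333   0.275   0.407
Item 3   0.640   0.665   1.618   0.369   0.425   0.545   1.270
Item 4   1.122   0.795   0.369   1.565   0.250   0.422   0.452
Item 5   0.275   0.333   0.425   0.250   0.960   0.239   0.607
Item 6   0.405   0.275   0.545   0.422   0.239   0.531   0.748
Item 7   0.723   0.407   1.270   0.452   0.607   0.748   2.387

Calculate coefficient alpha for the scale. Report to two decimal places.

coefficient alpha = 0.82

Σσᵢ² = 2.140 + 0.874 + 1.618 + 1.565 + 0.960 + 0.531 + 2.387 = 10.075
Sum of off-diagonal covariances = 11.722
σ²_total = 10.075 + 2 × 11.722 = 33.519
α = (k/(k−1))·(1 − Σσᵢ²/σ²_total) = (7/6)·(1 − 10.075/33.519) = 0.82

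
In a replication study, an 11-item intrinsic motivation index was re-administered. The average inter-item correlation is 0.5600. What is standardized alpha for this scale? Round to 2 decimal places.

α = 0.93

Standardized α = k·r̄ / (1 + (k−1)·r̄) = 11 × 0.5600 / (1 + 10 × 0.5600)
  = 6.1600 / 6.6000 = 0.93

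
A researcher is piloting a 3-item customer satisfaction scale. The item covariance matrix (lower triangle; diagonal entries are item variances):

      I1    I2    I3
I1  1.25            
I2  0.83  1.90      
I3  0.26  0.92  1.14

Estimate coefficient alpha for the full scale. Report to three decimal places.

coefficient alpha = 0.726

sum of item variances = 1.25 + 1.90 + 1.14 = 4.29
Sum of the distinct covariances = 2.01
σ²_total = 4.29 + 2 × 2.01 = 8.31
α = (k/(k−1))·(1 − sum of item variances/σ²_total) = (3/2)·(1 − 4.29/8.31) = 0.726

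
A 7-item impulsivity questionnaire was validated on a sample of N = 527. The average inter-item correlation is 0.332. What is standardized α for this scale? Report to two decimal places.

α = 0.78

Standardized α = k·r̄ / (1 + (k−1)·r̄) = 7 × 0.332 / (1 + 6 × 0.332)
  = 2.3240 / 2.9920 = 0.78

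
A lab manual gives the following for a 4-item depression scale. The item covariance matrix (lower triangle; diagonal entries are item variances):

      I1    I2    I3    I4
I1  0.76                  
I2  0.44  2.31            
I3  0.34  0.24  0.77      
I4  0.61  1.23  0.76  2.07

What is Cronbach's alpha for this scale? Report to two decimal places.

Cronbach's alpha = 0.73

Σσ²ᵢ = 0.76 + 2.31 + 0.77 + 2.07 = 5.91
Σ_{i<j} σ_ij = 3.62
σ²_T = 5.91 + 2 × 3.62 = 13.15
α = (k/(k−1))·(1 − Σσ²ᵢ/σ²_T) = (4/3)·(1 − 5.91/13.15) = 0.73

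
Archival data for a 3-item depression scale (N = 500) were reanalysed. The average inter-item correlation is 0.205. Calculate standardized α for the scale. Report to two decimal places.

α = 0.44

Standardized α = k·r̄ / (1 + (k−1)·r̄) = 3 × 0.205 / (1 + 2 × 0.205)
  = 0.6150 / 1.4100 = 0.44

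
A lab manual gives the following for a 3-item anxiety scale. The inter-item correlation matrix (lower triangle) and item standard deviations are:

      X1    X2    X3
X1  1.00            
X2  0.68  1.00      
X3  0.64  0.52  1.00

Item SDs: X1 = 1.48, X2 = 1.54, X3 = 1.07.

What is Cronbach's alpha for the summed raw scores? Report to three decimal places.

Cronbach's alpha = 0.818

Σσ²ᵢ = 1.48² + 1.54² + 1.07² = 5.7069
Covariances σ_ij = r_ij · s_i · s_j:
  σ(X1,X2) = 0.68 × 1.48 × 1.54 = 1.5499
  σ(X1,X3) = 0.64 × 1.48 × 1.07 = 1.0135
  σ(X2,X3) = 0.52 × 1.54 × 1.07 = 0.8569
σ²_T = Σσ²ᵢ + 2·Σσ_ij = 5.7069 + 2 × 3.4203 = 12.5475
α = (3/2)·(1 − 5.7069/12.5475) = 0.818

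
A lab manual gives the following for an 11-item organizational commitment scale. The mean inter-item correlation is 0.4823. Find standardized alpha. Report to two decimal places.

α = 0.91

Standardized α = k·r̄ / (1 + (k−1)·r̄) = 11 × 0.4823 / (1 + 10 × 0.4823)
  = 5.3053 / 5.8230 = 0.91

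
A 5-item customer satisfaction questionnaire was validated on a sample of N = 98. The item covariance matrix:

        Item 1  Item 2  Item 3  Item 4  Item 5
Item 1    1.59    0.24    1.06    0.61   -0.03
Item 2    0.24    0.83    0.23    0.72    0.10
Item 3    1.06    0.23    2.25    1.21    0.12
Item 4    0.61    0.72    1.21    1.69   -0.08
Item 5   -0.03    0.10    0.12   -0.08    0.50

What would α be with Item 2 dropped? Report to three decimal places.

α = 0.653

Remaining items: Item 1, Item 3, Item 4, Item 5 (k = 4).
Σσ²ᵢ = 1.59 + 2.25 + 1.69 + 0.50 = 6.03
σ²_total = 6.03 + 2 × 2.89 = 11.81
α (item deleted) = (4/3)·(1 − 6.03/11.81) = 0.653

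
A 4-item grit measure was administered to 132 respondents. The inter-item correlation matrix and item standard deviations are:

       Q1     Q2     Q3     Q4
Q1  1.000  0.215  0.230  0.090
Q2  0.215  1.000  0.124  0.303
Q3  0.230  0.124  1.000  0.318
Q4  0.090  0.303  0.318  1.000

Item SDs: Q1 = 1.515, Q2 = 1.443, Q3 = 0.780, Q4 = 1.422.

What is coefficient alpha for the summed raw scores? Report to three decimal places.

coefficient alpha = 0.492

Σσ²ᵢ = 1.515² + 1.443² + 0.780² + 1.422² = 7.0080
Covariances σ_ij = r_ij · s_i · s_j:
  σ(Q1,Q2) = 0.215 × 1.515 × 1.443 = 0.4700
  σ(Q1,Q3) = 0.230 × 1.515 × 0.780 = 0.2718
  σ(Q1,Q4) = 0.090 × 1.515 × 1.422 = 0.1939
  σ(Q2,Q3) = 0.124 × 1.443 × 0.780 = 0.1396
  σ(Q2,Q4) = 0.303 × 1.443 × 1.422 = 0.6217
  σ(Q3,Q4) = 0.318 × 0.780 × 1.422 = 0.3527
σ²_T = Σσ²ᵢ + 2·Σσ_ij = 7.0080 + 2 × 2.0497 = 11.1074
α = (4/3)·(1 − 7.0080/11.1074) = 0.492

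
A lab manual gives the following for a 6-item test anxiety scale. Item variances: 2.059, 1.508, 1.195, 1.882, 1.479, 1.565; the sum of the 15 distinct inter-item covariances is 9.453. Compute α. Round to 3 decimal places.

Σσᵢ² = 2.059 + 1.508 + 1.195 + 1.882 + 1.479 + 1.565 = 9.688
Sum of distinct covariances = 9.453
σ²_T = Σσᵢ² + 2·Σcov = 9.688 + 2 × 9.453 = 28.594
α = (6/5)·(1 − 9.688/28.594) = 0.793

α = 0.793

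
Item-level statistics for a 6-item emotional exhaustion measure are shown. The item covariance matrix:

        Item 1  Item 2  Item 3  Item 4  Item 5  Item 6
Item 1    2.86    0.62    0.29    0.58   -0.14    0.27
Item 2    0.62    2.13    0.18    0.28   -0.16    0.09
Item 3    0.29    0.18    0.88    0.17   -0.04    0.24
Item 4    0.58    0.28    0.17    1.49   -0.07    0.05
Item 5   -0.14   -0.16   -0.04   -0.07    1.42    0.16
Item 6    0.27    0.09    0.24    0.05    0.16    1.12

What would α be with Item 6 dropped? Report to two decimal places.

α = 0.35

Remaining items: Item 1, Item 2, Item 3, Item 4, Item 5 (k = 5).
Σσᵢ² = 2.86 + 2.13 + 0.88 + 1.49 + 1.42 = 8.78
σ²_T = 8.78 + 2 × 1.71 = 12.20
α (item deleted) = (5/4)·(1 − 8.78/12.20) = 0.35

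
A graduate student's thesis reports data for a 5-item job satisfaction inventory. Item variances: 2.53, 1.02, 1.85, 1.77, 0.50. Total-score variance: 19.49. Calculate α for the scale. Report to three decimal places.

Σσ²ᵢ = 2.53 + 1.02 + 1.85 + 1.77 + 0.50 = 7.67
α = (k/(k−1))·(1 − Σσ²ᵢ/σ²_total) = (5/4)·(1 − 7.67/19.49) = 0.758

α = 0.758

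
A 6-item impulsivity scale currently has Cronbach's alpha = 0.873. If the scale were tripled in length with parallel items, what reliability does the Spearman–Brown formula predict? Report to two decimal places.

predicted reliability = 0.95

Length factor m = 3
α' = m·α / (1 + (m−1)·α)
   = 3 × 0.873 / (1 + (3 − 1) × 0.873)
   = 2.6190 / 2.7460 = 0.95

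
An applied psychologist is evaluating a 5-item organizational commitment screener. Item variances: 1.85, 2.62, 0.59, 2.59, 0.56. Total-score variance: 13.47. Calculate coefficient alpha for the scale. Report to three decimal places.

coefficient alpha = 0.488

Σσᵢ² = 1.85 + 2.62 + 0.59 + 2.59 + 0.56 = 8.21
α = (k/(k−1))·(1 − Σσᵢ²/total variance) = (5/4)·(1 − 8.21/13.47) = 0.488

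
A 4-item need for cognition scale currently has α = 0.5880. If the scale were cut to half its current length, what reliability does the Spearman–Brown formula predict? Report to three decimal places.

Length factor m = 1/2
α' = m·α / (1 − (1−m)·α)
   = 1/2 × 0.5880 / (1 − (1 − 1/2) × 0.5880)
   = 0.2940 / 0.7060 = 0.416

predicted reliability = 0.416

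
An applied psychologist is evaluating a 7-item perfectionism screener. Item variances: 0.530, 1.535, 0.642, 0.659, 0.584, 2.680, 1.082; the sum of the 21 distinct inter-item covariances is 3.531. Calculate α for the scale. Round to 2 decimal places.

α = 0.56

sum of item variances = 0.530 + 1.535 + 0.642 + 0.659 + 0.584 + 2.680 + 1.082 = 7.712
Sum of distinct covariances = 3.531
total variance = sum of item variances + 2·Σcov = 7.712 + 2 × 3.531 = 14.774
α = (7/6)·(1 − 7.712/14.774) = 0.56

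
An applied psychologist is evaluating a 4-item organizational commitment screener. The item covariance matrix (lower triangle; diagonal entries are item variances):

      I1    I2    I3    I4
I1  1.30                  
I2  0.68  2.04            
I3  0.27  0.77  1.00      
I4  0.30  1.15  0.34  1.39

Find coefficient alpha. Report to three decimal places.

ΣVar(i) = 1.30 + 2.04 + 1.00 + 1.39 = 5.73
Sum of the distinct covariances = 3.51
σ²_total = 5.73 + 2 × 3.51 = 12.75
α = (k/(k−1))·(1 − ΣVar(i)/σ²_total) = (4/3)·(1 − 5.73/12.75) = 0.734

coefficient alpha = 0.734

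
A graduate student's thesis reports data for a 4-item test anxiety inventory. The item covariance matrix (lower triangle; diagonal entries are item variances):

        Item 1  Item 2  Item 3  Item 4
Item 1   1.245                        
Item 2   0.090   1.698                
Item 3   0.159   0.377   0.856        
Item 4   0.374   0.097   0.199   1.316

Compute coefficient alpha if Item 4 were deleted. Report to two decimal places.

Remaining items: Item 1, Item 2, Item 3 (k = 3).
sum of item variances = 1.245 + 1.698 + 0.856 = 3.799
σ²_total = 3.799 + 2 × 0.626 = 5.051
α (item deleted) = (3/2)·(1 − 3.799/5.051) = 0.37

α = 0.37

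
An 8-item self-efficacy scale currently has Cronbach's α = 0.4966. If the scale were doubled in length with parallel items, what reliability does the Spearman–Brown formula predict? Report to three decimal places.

predicted reliability = 0.664

Length factor m = 2
α' = m·α / (1 + (m−1)·α)
   = 2 × 0.4966 / (1 + (2 − 1) × 0.4966)
   = 0.9932 / 1.4966 = 0.664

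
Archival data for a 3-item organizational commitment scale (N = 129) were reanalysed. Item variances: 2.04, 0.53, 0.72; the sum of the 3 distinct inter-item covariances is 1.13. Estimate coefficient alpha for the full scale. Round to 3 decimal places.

coefficient alpha = 0.611

Σσᵢ² = 2.04 + 0.53 + 0.72 = 3.29
Sum of distinct covariances = 1.13
σ²_T = Σσᵢ² + 2·Σcov = 3.29 + 2 × 1.13 = 5.55
α = (3/2)·(1 − 3.29/5.55) = 0.611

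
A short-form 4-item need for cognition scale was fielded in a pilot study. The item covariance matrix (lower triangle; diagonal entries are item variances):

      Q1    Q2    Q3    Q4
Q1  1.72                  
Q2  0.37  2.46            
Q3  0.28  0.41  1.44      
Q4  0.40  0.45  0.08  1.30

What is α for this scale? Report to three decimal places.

ΣVar(i) = 1.72 + 2.46 + 1.44 + 1.30 = 6.92
Sum of off-diagonal covariances = 1.99
σ²_total = 6.92 + 2 × 1.99 = 10.90
α = (k/(k−1))·(1 − ΣVar(i)/σ²_total) = (4/3)·(1 − 6.92/10.90) = 0.487

α = 0.487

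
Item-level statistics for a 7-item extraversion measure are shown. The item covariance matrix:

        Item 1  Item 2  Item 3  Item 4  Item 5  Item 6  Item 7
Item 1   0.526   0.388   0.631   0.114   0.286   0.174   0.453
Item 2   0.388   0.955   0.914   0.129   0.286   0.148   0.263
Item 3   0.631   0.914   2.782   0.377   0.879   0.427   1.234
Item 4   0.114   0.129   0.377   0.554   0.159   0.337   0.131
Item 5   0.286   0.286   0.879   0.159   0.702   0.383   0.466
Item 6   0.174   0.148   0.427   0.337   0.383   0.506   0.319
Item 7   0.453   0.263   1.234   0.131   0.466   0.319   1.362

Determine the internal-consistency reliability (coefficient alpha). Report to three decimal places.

Σσᵢ² = 0.526 + 0.955 + 2.782 + 0.554 + 0.702 + 0.506 + 1.362 = 7.387
Σ_{i<j} σ_ij = 8.498
Var(T) = 7.387 + 2 × 8.498 = 24.383
α = (k/(k−1))·(1 − Σσᵢ²/Var(T)) = (7/6)·(1 − 7.387/24.383) = 0.813

coefficient alpha = 0.813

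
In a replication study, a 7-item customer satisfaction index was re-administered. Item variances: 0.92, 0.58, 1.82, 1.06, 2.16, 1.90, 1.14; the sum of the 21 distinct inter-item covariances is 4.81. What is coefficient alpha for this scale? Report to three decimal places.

α = 0.585

Σσ²ᵢ = 0.92 + 0.58 + 1.82 + 1.06 + 2.16 + 1.90 + 1.14 = 9.58
Sum of distinct covariances = 4.81
σ²_T = Σσ²ᵢ + 2·Σcov = 9.58 + 2 × 4.81 = 19.20
α = (7/6)·(1 − 9.58/19.20) = 0.585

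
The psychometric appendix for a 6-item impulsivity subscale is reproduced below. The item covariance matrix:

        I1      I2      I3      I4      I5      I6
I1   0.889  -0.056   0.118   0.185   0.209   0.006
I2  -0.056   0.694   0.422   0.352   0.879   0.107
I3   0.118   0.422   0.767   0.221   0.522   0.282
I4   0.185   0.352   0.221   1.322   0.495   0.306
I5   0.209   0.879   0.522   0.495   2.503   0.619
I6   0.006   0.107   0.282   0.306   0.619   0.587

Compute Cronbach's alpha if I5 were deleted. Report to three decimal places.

Remaining items: I1, I2, I3, I4, I6 (k = 5).
ΣVar(i) = 0.889 + 0.694 + 0.767 + 1.322 + 0.587 = 4.259
Var(T) = 4.259 + 2 × 1.943 = 8.145
α (item deleted) = (5/4)·(1 − 4.259/8.145) = 0.596

α = 0.596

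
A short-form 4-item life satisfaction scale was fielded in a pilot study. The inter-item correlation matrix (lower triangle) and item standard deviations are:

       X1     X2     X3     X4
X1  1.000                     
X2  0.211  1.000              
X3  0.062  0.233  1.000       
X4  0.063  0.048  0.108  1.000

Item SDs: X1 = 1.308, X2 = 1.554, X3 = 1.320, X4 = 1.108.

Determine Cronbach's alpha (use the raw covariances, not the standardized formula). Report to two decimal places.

Σσ²ᵢ = 1.308² + 1.554² + 1.320² + 1.108² = 7.0958
Covariances σ_ij = r_ij · s_i · s_j:
  σ(X1,X2) = 0.211 × 1.308 × 1.554 = 0.4289
  σ(X1,X3) = 0.062 × 1.308 × 1.320 = 0.1070
  σ(X1,X4) = 0.063 × 1.308 × 1.108 = 0.0913
  σ(X2,X3) = 0.233 × 1.554 × 1.320 = 0.4779
  σ(X2,X4) = 0.048 × 1.554 × 1.108 = 0.0826
  σ(X3,X4) = 0.108 × 1.320 × 1.108 = 0.1580
σ²_T = Σσ²ᵢ + 2·Σσ_ij = 7.0958 + 2 × 1.3457 = 9.7872
α = (4/3)·(1 − 7.0958/9.7872) = 0.37

Cronbach's alpha = 0.37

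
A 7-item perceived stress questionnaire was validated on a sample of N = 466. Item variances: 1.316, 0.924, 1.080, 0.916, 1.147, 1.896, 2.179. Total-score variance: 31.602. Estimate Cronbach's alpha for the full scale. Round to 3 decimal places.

ΣVar(i) = 1.316 + 0.924 + 1.080 + 0.916 + 1.147 + 1.896 + 2.179 = 9.458
α = (k/(k−1))·(1 − ΣVar(i)/Var(T)) = (7/6)·(1 − 9.458/31.602) = 0.818

Cronbach's alpha = 0.818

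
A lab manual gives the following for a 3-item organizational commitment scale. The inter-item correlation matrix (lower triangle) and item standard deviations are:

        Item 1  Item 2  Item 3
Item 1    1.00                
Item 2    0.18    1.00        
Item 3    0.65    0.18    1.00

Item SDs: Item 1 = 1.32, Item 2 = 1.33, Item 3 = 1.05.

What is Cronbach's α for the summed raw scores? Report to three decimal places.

α = 0.583

Σσ²ᵢ = 1.32² + 1.33² + 1.05² = 4.6138
Covariances σ_ij = r_ij · s_i · s_j:
  σ(Item 1,Item 2) = 0.18 × 1.32 × 1.33 = 0.3160
  σ(Item 1,Item 3) = 0.65 × 1.32 × 1.05 = 0.9009
  σ(Item 2,Item 3) = 0.18 × 1.33 × 1.05 = 0.2514
σ²_T = Σσ²ᵢ + 2·Σσ_ij = 4.6138 + 2 × 1.4683 = 7.5504
α = (3/2)·(1 − 4.6138/7.5504) = 0.583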